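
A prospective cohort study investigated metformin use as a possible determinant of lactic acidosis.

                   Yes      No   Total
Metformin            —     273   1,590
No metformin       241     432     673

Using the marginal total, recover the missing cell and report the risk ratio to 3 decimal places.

The missing cell is in the exposed row: 1590 − 273 = 1317.
So a = 1317, b = 273, c = 241, d = 432.
RR = [a/(a+b)] / [c/(c+d)] = (1317/1590) / (241/673) = 0.82830/0.35810 = 2.31306

2.313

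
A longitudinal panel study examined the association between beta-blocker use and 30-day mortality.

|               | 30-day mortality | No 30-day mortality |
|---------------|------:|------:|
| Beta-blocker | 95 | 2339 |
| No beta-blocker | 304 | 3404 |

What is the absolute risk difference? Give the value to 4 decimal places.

-0.0430

Cells: a = 95, b = 2339, c = 304, d = 3404.
Risk in exposed = 95/2434 = 0.039030; risk in unexposed = 304/3708 = 0.081985.
Risk difference = 0.039030 − 0.081985 = -0.042954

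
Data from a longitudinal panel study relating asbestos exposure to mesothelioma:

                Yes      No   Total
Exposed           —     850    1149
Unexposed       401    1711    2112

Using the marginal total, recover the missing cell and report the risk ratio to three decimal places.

The missing cell is in the exposed row: 1149 − 850 = 299.
So a = 299, b = 850, c = 401, d = 1711.
RR = [a/(a+b)] / [c/(c+d)] = (299/1149) / (401/2112) = 0.26023/0.18987 = 1.37057

1.371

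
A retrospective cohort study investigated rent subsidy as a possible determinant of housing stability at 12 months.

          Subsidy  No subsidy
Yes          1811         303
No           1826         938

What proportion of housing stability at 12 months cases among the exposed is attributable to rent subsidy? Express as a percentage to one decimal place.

51.0

Reading the table with exposure as columns: a = 1811 (Subsidy, case), b = 1826 (Subsidy, non-case), c = 303 (No subsidy, case), d = 938.
Risk in exposed = 1811/3637 = 0.49794; risk in unexposed = 303/1241 = 0.24416.
RR = 0.49794/0.24416 = 2.03941
AR% = (RR − 1)/RR × 100 = (2.03941 − 1)/2.03941 × 100 = 50.9662%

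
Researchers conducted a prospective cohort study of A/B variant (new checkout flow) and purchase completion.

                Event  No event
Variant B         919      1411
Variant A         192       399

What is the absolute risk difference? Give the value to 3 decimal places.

0.070

Cells: a = 919, b = 1411, c = 192, d = 399.
Risk in exposed = 919/2330 = 0.394421; risk in unexposed = 192/591 = 0.324873.
Risk difference = 0.394421 − 0.324873 = 0.069548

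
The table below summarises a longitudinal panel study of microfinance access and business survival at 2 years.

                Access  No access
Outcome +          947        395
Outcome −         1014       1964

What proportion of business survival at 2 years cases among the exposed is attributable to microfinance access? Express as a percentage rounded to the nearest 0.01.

Reading the table with exposure as columns: a = 947 (Access, case), b = 1014 (Access, non-case), c = 395 (No access, case), d = 1964.
Risk in exposed = 947/1961 = 0.48292; risk in unexposed = 395/2359 = 0.16744.
RR = 0.48292/0.16744 = 2.88405
AR% = (RR − 1)/RR × 100 = (2.88405 − 1)/2.88405 × 100 = 65.3266%

65.33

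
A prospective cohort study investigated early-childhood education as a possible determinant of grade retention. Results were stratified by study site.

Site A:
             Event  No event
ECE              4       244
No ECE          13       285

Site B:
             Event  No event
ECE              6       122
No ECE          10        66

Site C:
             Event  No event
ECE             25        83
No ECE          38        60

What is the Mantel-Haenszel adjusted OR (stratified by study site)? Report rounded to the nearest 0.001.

OR_MH = Σ(aᵢdᵢ/nᵢ) / Σ(bᵢcᵢ/nᵢ), where nᵢ is the stratum total.
Stratum 1 (Site A): n = 546; a·d/n = 4·285/546 = 2.0879; b·c/n = 244·13/546 = 5.8095
Stratum 2 (Site B): n = 204; a·d/n = 6·66/204 = 1.9412; b·c/n = 122·10/204 = 5.9804
Stratum 3 (Site C): n = 206; a·d/n = 25·60/206 = 7.2816; b·c/n = 83·38/206 = 15.3107
OR_MH = (2.0879 + 1.9412 + 7.2816) / (5.8095 + 5.9804 + 15.3107) = 11.3106 / 27.1006 = 0.41736

0.417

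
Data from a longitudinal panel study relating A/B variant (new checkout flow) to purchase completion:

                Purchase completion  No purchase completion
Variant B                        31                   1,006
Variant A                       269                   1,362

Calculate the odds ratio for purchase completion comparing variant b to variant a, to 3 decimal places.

Cells: a = 31, b = 1006, c = 269, d = 1362.
OR = (a·d)/(b·c) = (31 × 1362) / (1006 × 269) = 42222 / 270614 = 0.15602
Exposure is associated with lower odds of purchase completion (OR = 0.16 < 1).

0.156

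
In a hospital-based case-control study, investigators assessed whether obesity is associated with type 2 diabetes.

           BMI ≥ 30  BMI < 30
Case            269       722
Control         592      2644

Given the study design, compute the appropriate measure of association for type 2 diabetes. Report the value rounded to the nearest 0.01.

1.66

Reading the table with exposure as columns: a = 269 (BMI ≥ 30, case), b = 592 (BMI ≥ 30, non-case), c = 722 (BMI < 30, case), d = 2644.
This is a hospital-based case-control study: participants were sampled on outcome status, so risks in the source population cannot be estimated directly — relative risk is not valid here. The odds ratio is the appropriate measure.
OR = (a·d)/(b·c) = (269 × 2644) / (592 × 722) = 711236 / 427424 = 1.66401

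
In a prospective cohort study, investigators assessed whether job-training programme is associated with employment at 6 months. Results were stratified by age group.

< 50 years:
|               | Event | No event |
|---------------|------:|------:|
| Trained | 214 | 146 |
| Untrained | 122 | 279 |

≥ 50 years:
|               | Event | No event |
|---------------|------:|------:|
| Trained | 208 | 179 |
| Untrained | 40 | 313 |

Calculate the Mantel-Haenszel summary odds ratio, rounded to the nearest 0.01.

5.03

OR_MH = Σ(aᵢdᵢ/nᵢ) / Σ(bᵢcᵢ/nᵢ), where nᵢ is the stratum total.
Stratum 1 (< 50 years): n = 761; a·d/n = 214·279/761 = 78.4573; b·c/n = 146·122/761 = 23.4060
Stratum 2 (≥ 50 years): n = 740; a·d/n = 208·313/740 = 87.9784; b·c/n = 179·40/740 = 9.6757
OR_MH = (78.4573 + 87.9784) / (23.4060 + 9.6757) = 166.4357 / 33.0817 = 5.03105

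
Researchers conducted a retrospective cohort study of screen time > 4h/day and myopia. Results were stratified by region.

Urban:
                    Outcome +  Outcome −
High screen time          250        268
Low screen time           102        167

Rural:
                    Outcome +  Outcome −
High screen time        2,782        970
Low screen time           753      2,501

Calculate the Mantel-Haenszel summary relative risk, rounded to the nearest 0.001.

2.929

RR_MH = Σ(aᵢ·n₀ᵢ/nᵢ) / Σ(cᵢ·n₁ᵢ/nᵢ), with n₁ᵢ = aᵢ+bᵢ (exposed), n₀ᵢ = cᵢ+dᵢ (unexposed), nᵢ = n₁ᵢ+n₀ᵢ.
Stratum 1 (Urban): n₁ = 518, n₀ = 269, n = 787; a·n₀/n = 250·269/787 = 85.4511; c·n₁/n = 102·518/787 = 67.1360
Stratum 2 (Rural): n₁ = 3752, n₀ = 3254, n = 7006; a·n₀/n = 2782·3254/7006 = 1292.1250; c·n₁/n = 753·3752/7006 = 403.2623
RR_MH = (85.4511 + 1292.1250) / (67.1360 + 403.2623) = 1377.5761 / 470.3983 = 2.92853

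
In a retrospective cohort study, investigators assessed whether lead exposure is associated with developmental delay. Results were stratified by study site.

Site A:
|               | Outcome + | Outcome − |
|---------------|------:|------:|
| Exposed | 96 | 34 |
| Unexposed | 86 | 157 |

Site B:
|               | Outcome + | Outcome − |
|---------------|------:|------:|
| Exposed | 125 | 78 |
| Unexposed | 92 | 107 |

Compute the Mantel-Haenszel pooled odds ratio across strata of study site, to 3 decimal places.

OR_MH = Σ(aᵢdᵢ/nᵢ) / Σ(bᵢcᵢ/nᵢ), where nᵢ is the stratum total.
Stratum 1 (Site A): n = 373; a·d/n = 96·157/373 = 40.4075; b·c/n = 34·86/373 = 7.8391
Stratum 2 (Site B): n = 402; a·d/n = 125·107/402 = 33.2711; b·c/n = 78·92/402 = 17.8507
OR_MH = (40.4075 + 33.2711) / (7.8391 + 17.8507) = 73.6787 / 25.6899 = 2.86800

2.868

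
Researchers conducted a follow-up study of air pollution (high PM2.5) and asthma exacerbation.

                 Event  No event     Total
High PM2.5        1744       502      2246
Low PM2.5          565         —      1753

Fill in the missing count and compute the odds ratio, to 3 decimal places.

7.305

The missing cell is in the unexposed row: 1753 − 565 = 1188.
So a = 1744, b = 502, c = 565, d = 1188.
OR = (a·d)/(b·c) = (1744 × 1188) / (502 × 565) = 2071872 / 283630 = 7.30484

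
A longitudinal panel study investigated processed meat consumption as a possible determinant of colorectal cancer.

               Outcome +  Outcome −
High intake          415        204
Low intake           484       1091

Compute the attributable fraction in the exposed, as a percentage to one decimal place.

54.2

Cells: a = 415, b = 204, c = 484, d = 1091.
Risk in exposed = 415/619 = 0.67044; risk in unexposed = 484/1575 = 0.30730.
RR = 0.67044/0.30730 = 2.18169
AR% = (RR − 1)/RR × 100 = (2.18169 − 1)/2.18169 × 100 = 54.1639%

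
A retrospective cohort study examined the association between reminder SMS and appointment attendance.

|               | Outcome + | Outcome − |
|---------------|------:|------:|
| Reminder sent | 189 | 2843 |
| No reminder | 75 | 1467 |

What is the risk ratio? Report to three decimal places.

Cells: a = 189, b = 2843, c = 75, d = 1467.
Risk in exposed = 189/3032 = 0.06234; risk in unexposed = 75/1542 = 0.04864.
RR = 0.06234 / 0.04864 = 1.28161
The risk among the exposed is 1.28 times that among the unexposed.

1.282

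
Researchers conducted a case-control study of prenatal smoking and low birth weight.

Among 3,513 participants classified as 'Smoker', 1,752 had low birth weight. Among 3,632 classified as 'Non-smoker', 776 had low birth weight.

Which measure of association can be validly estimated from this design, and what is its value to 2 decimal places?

From the description: a = 1752, b = 1761, c = 776, d = 2856.
This is a case-control study: participants were sampled on outcome status, so risks in the source population cannot be estimated directly — relative risk is not valid here. The odds ratio is the appropriate measure.
OR = (a·d)/(b·c) = (1752 × 2856) / (1761 × 776) = 5003712 / 1366536 = 3.66160

3.66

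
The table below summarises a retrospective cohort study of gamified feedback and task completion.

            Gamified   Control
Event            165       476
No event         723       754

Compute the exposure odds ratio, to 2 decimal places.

Reading the table with exposure as columns: a = 165 (Gamified, case), b = 723 (Gamified, non-case), c = 476 (Control, case), d = 754.
OR = (a·d)/(b·c) = (165 × 754) / (723 × 476) = 124410 / 344148 = 0.36150
Exposure is associated with lower odds of task completion (OR = 0.36 < 1).

0.36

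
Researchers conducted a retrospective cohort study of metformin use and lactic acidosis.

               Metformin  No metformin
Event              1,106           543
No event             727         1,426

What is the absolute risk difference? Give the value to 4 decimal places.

0.3276

Reading the table with exposure as columns: a = 1106 (Metformin, case), b = 727 (Metformin, non-case), c = 543 (No metformin, case), d = 1426.
Risk in exposed = 1106/1833 = 0.603382; risk in unexposed = 543/1969 = 0.275775.
Risk difference = 0.603382 − 0.275775 = 0.327608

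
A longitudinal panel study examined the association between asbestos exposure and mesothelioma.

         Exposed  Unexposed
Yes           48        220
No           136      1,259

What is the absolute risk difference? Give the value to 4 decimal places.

Reading the table with exposure as columns: a = 48 (Exposed, case), b = 136 (Exposed, non-case), c = 220 (Unexposed, case), d = 1259.
Risk in exposed = 48/184 = 0.260870; risk in unexposed = 220/1479 = 0.148749.
Risk difference = 0.260870 − 0.148749 = 0.112120

0.1121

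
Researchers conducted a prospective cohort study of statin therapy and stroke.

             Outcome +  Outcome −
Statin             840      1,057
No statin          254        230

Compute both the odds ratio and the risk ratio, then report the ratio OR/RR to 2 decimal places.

Cells: a = 840, b = 1057, c = 254, d = 230.
OR = (840·230)/(1057·254) = 193200/268478 = 0.71961
Risk in exposed = 840/1897 = 0.44280; risk in unexposed = 254/484 = 0.52479; RR = 0.84377
OR/RR = 0.71961 / 0.84377 = 0.85285
The outcome is not rare, so the OR lies further from 1 than the RR.

0.85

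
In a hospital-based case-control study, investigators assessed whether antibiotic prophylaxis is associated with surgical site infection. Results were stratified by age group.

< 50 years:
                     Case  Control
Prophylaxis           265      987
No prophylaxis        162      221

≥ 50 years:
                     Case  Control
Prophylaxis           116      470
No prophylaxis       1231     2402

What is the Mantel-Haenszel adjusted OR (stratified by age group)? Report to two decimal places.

0.43

OR_MH = Σ(aᵢdᵢ/nᵢ) / Σ(bᵢcᵢ/nᵢ), where nᵢ is the stratum total.
Stratum 1 (< 50 years): n = 1635; a·d/n = 265·221/1635 = 35.8196; b·c/n = 987·162/1635 = 97.7945
Stratum 2 (≥ 50 years): n = 4219; a·d/n = 116·2402/4219 = 66.0422; b·c/n = 470·1231/4219 = 137.1344
OR_MH = (35.8196 + 66.0422) / (97.7945 + 137.1344) = 101.8618 / 234.9289 = 0.43359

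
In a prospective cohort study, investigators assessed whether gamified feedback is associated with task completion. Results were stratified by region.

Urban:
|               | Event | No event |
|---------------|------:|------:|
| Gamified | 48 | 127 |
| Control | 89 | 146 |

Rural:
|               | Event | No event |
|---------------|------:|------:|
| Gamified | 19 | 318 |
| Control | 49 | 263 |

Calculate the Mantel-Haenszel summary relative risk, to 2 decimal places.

0.58

RR_MH = Σ(aᵢ·n₀ᵢ/nᵢ) / Σ(cᵢ·n₁ᵢ/nᵢ), with n₁ᵢ = aᵢ+bᵢ (exposed), n₀ᵢ = cᵢ+dᵢ (unexposed), nᵢ = n₁ᵢ+n₀ᵢ.
Stratum 1 (Urban): n₁ = 175, n₀ = 235, n = 410; a·n₀/n = 48·235/410 = 27.5122; c·n₁/n = 89·175/410 = 37.9878
Stratum 2 (Rural): n₁ = 337, n₀ = 312, n = 649; a·n₀/n = 19·312/649 = 9.1341; c·n₁/n = 49·337/649 = 25.4438
RR_MH = (27.5122 + 9.1341) / (37.9878 + 25.4438) = 36.6462 / 63.4316 = 0.57773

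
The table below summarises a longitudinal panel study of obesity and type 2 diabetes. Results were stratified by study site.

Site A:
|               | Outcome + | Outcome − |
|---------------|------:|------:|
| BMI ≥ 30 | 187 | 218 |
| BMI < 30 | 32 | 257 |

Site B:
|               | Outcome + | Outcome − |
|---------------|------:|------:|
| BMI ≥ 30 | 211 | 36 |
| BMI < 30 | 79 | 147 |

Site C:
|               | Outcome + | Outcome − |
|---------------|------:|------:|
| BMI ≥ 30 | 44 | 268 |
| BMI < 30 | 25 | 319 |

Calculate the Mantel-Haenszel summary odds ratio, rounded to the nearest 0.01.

5.94

OR_MH = Σ(aᵢdᵢ/nᵢ) / Σ(bᵢcᵢ/nᵢ), where nᵢ is the stratum total.
Stratum 1 (Site A): n = 694; a·d/n = 187·257/694 = 69.2493; b·c/n = 218·32/694 = 10.0519
Stratum 2 (Site B): n = 473; a·d/n = 211·147/473 = 65.5751; b·c/n = 36·79/473 = 6.0127
Stratum 3 (Site C): n = 656; a·d/n = 44·319/656 = 21.3963; b·c/n = 268·25/656 = 10.2134
OR_MH = (69.2493 + 65.5751 + 21.3963) / (10.0519 + 6.0127 + 10.2134) = 156.2207 / 26.2780 = 5.94493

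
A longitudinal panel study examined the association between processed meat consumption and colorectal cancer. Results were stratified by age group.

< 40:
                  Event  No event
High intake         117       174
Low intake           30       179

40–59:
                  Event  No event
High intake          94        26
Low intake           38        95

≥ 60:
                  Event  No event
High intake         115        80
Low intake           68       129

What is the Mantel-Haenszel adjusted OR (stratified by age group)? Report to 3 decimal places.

OR_MH = Σ(aᵢdᵢ/nᵢ) / Σ(bᵢcᵢ/nᵢ), where nᵢ is the stratum total.
Stratum 1 (< 40): n = 500; a·d/n = 117·179/500 = 41.8860; b·c/n = 174·30/500 = 10.4400
Stratum 2 (40–59): n = 253; a·d/n = 94·95/253 = 35.2964; b·c/n = 26·38/253 = 3.9051
Stratum 3 (≥ 60): n = 392; a·d/n = 115·129/392 = 37.8444; b·c/n = 80·68/392 = 13.8776
OR_MH = (41.8860 + 35.2964 + 37.8444) / (10.4400 + 3.9051 + 13.8776) = 115.0268 / 28.2227 = 4.07569

4.076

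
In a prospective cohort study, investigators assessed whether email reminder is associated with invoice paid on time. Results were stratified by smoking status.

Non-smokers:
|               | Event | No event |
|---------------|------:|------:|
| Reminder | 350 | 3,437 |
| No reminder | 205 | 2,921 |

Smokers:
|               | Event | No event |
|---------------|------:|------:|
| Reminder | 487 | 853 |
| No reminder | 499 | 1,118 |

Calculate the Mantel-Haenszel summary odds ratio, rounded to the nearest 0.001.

OR_MH = Σ(aᵢdᵢ/nᵢ) / Σ(bᵢcᵢ/nᵢ), where nᵢ is the stratum total.
Stratum 1 (Non-smokers): n = 6913; a·d/n = 350·2921/6913 = 147.8880; b·c/n = 3437·205/6913 = 101.9217
Stratum 2 (Smokers): n = 2957; a·d/n = 487·1118/2957 = 184.1278; b·c/n = 853·499/2957 = 143.9456
OR_MH = (147.8880 + 184.1278) / (101.9217 + 143.9456) = 332.0159 / 245.8673 = 1.35039

1.350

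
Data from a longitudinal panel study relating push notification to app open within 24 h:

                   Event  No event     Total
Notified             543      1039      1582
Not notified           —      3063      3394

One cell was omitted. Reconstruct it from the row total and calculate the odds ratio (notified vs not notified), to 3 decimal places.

The missing cell is in the unexposed row: 3394 − 3063 = 331.
So a = 543, b = 1039, c = 331, d = 3063.
OR = (a·d)/(b·c) = (543 × 3063) / (1039 × 331) = 1663209 / 343909 = 4.83619

4.836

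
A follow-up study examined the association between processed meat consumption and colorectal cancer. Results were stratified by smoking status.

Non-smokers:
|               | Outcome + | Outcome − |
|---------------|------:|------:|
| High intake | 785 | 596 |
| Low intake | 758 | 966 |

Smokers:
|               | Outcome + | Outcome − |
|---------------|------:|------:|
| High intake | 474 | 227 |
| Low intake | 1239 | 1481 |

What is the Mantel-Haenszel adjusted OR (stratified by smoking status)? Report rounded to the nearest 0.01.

OR_MH = Σ(aᵢdᵢ/nᵢ) / Σ(bᵢcᵢ/nᵢ), where nᵢ is the stratum total.
Stratum 1 (Non-smokers): n = 3105; a·d/n = 785·966/3105 = 244.2222; b·c/n = 596·758/3105 = 145.4969
Stratum 2 (Smokers): n = 3421; a·d/n = 474·1481/3421 = 205.2014; b·c/n = 227·1239/3421 = 82.2137
OR_MH = (244.2222 + 205.2014) / (145.4969 + 82.2137) = 449.4236 / 227.7106 = 1.97366

1.97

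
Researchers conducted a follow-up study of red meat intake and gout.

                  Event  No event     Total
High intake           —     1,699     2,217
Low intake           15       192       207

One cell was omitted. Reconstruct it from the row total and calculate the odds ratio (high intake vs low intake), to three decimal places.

3.903

The missing cell is in the exposed row: 2217 − 1699 = 518.
So a = 518, b = 1699, c = 15, d = 192.
OR = (a·d)/(b·c) = (518 × 192) / (1699 × 15) = 99456 / 25485 = 3.90253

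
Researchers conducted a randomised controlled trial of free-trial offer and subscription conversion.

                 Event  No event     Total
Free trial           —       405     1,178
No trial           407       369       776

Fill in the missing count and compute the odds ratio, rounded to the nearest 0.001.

1.730

The missing cell is in the exposed row: 1178 − 405 = 773.
So a = 773, b = 405, c = 407, d = 369.
OR = (a·d)/(b·c) = (773 × 369) / (405 × 407) = 285237 / 164835 = 1.73044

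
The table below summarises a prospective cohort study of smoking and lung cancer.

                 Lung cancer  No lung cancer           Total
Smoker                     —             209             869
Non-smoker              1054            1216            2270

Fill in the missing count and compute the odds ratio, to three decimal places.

The missing cell is in the exposed row: 869 − 209 = 660.
So a = 660, b = 209, c = 1054, d = 1216.
OR = (a·d)/(b·c) = (660 × 1216) / (209 × 1054) = 802560 / 220286 = 3.64326

3.643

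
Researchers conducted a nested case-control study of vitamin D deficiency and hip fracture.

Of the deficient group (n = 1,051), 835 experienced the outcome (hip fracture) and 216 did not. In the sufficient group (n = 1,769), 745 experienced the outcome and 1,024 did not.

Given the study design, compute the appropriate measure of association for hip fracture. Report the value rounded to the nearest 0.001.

From the description: a = 835, b = 216, c = 745, d = 1024.
This is a nested case-control study: participants were sampled on outcome status, so risks in the source population cannot be estimated directly — relative risk is not valid here. The odds ratio is the appropriate measure.
OR = (a·d)/(b·c) = (835 × 1024) / (216 × 745) = 855040 / 160920 = 5.31345

5.313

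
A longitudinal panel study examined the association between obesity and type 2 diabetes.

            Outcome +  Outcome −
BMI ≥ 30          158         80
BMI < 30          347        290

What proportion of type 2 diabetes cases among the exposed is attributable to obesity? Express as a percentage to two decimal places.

17.94

Cells: a = 158, b = 80, c = 347, d = 290.
Risk in exposed = 158/238 = 0.66387; risk in unexposed = 347/637 = 0.54474.
RR = 0.66387/0.54474 = 1.21868
AR% = (RR − 1)/RR × 100 = (1.21868 − 1)/1.21868 × 100 = 17.9441%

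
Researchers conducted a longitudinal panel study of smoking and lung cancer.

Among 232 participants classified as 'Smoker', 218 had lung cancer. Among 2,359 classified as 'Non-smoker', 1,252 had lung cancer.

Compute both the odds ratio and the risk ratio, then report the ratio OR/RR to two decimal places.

7.78

From the description: a = 218, b = 14, c = 1252, d = 1107.
OR = (218·1107)/(14·1252) = 241326/17528 = 13.76803
Risk in exposed = 218/232 = 0.93966; risk in unexposed = 1252/2359 = 0.53073; RR = 1.77048
OR/RR = 13.76803 / 1.77048 = 7.77642
The outcome is not rare, so the OR lies further from 1 than the RR.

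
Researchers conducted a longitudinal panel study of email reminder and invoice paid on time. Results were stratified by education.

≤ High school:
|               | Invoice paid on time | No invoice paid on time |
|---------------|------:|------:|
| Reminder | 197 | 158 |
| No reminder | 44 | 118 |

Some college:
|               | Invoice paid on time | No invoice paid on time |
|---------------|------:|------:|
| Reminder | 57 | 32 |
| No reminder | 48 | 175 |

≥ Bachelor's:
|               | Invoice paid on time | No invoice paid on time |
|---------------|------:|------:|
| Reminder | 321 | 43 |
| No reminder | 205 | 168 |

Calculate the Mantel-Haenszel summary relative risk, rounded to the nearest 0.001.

RR_MH = Σ(aᵢ·n₀ᵢ/nᵢ) / Σ(cᵢ·n₁ᵢ/nᵢ), with n₁ᵢ = aᵢ+bᵢ (exposed), n₀ᵢ = cᵢ+dᵢ (unexposed), nᵢ = n₁ᵢ+n₀ᵢ.
Stratum 1 (≤ High school): n₁ = 355, n₀ = 162, n = 517; a·n₀/n = 197·162/517 = 61.7292; c·n₁/n = 44·355/517 = 30.2128
Stratum 2 (Some college): n₁ = 89, n₀ = 223, n = 312; a·n₀/n = 57·223/312 = 40.7404; c·n₁/n = 48·89/312 = 13.6923
Stratum 3 (≥ Bachelor's): n₁ = 364, n₀ = 373, n = 737; a·n₀/n = 321·373/737 = 162.4600; c·n₁/n = 205·364/737 = 101.2483
RR_MH = (61.7292 + 40.7404 + 162.4600) / (30.2128 + 13.6923 + 101.2483) = 264.9296 / 145.1534 = 1.82517

1.825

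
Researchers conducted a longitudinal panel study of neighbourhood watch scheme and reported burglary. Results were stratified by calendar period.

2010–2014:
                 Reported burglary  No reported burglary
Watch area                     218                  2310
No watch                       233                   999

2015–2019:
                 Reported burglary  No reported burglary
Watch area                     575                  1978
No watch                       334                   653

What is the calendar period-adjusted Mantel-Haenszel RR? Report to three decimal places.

RR_MH = Σ(aᵢ·n₀ᵢ/nᵢ) / Σ(cᵢ·n₁ᵢ/nᵢ), with n₁ᵢ = aᵢ+bᵢ (exposed), n₀ᵢ = cᵢ+dᵢ (unexposed), nᵢ = n₁ᵢ+n₀ᵢ.
Stratum 1 (2010–2014): n₁ = 2528, n₀ = 1232, n = 3760; a·n₀/n = 218·1232/3760 = 71.4298; c·n₁/n = 233·2528/3760 = 156.6553
Stratum 2 (2015–2019): n₁ = 2553, n₀ = 987, n = 3540; a·n₀/n = 575·987/3540 = 160.3178; c·n₁/n = 334·2553/3540 = 240.8763
RR_MH = (71.4298 + 160.3178) / (156.6553 + 240.8763) = 231.7476 / 397.5316 = 0.58297

0.583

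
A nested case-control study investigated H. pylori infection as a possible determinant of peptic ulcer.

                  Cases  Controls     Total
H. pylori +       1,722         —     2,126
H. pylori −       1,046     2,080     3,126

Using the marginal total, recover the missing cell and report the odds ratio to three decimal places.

The missing cell is in the exposed row: 2126 − 1722 = 404.
So a = 1722, b = 404, c = 1046, d = 2080.
OR = (a·d)/(b·c) = (1722 × 2080) / (404 × 1046) = 3581760 / 422584 = 8.47585

8.476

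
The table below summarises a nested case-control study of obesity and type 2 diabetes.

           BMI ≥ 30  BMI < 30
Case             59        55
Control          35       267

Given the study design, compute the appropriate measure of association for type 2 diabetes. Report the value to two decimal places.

8.18

Reading the table with exposure as columns: a = 59 (BMI ≥ 30, case), b = 35 (BMI ≥ 30, non-case), c = 55 (BMI < 30, case), d = 267.
This is a nested case-control study: participants were sampled on outcome status, so risks in the source population cannot be estimated directly — relative risk is not valid here. The odds ratio is the appropriate measure.
OR = (a·d)/(b·c) = (59 × 267) / (35 × 55) = 15753 / 1925 = 8.18338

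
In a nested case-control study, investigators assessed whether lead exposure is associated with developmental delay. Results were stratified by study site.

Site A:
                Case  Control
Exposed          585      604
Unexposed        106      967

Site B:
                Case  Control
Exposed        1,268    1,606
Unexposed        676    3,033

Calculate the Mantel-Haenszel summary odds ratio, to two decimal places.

OR_MH = Σ(aᵢdᵢ/nᵢ) / Σ(bᵢcᵢ/nᵢ), where nᵢ is the stratum total.
Stratum 1 (Site A): n = 2262; a·d/n = 585·967/2262 = 250.0862; b·c/n = 604·106/2262 = 28.3042
Stratum 2 (Site B): n = 6583; a·d/n = 1268·3033/6583 = 584.2084; b·c/n = 1606·676/6583 = 164.9181
OR_MH = (250.0862 + 584.2084) / (28.3042 + 164.9181) = 834.2946 / 193.2223 = 4.31780

4.32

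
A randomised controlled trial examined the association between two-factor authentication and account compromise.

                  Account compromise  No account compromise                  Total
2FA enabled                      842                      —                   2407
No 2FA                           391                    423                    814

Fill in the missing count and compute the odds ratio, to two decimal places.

The missing cell is in the exposed row: 2407 − 842 = 1565.
So a = 842, b = 1565, c = 391, d = 423.
OR = (a·d)/(b·c) = (842 × 423) / (1565 × 391) = 356166 / 611915 = 0.58205

0.58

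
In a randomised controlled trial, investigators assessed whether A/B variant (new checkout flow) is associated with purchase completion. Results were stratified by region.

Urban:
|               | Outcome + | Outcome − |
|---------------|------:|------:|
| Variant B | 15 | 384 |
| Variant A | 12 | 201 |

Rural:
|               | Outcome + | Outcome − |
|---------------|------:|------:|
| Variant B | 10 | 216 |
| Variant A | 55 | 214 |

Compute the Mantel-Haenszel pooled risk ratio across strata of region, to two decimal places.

RR_MH = Σ(aᵢ·n₀ᵢ/nᵢ) / Σ(cᵢ·n₁ᵢ/nᵢ), with n₁ᵢ = aᵢ+bᵢ (exposed), n₀ᵢ = cᵢ+dᵢ (unexposed), nᵢ = n₁ᵢ+n₀ᵢ.
Stratum 1 (Urban): n₁ = 399, n₀ = 213, n = 612; a·n₀/n = 15·213/612 = 5.2206; c·n₁/n = 12·399/612 = 7.8235
Stratum 2 (Rural): n₁ = 226, n₀ = 269, n = 495; a·n₀/n = 10·269/495 = 5.4343; c·n₁/n = 55·226/495 = 25.1111
RR_MH = (5.2206 + 5.4343) / (7.8235 + 25.1111) = 10.6549 / 32.9346 = 0.32352

0.32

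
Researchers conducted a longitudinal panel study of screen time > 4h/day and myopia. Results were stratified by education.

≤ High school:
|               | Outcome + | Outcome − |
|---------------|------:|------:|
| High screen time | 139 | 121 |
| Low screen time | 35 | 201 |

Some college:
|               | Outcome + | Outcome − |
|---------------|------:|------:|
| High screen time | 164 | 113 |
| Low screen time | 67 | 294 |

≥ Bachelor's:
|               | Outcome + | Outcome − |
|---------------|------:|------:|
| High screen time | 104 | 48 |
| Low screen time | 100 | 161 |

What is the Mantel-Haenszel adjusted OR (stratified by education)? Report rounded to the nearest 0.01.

5.38

OR_MH = Σ(aᵢdᵢ/nᵢ) / Σ(bᵢcᵢ/nᵢ), where nᵢ is the stratum total.
Stratum 1 (≤ High school): n = 496; a·d/n = 139·201/496 = 56.3286; b·c/n = 121·35/496 = 8.5383
Stratum 2 (Some college): n = 638; a·d/n = 164·294/638 = 75.5737; b·c/n = 113·67/638 = 11.8668
Stratum 3 (≥ Bachelor's): n = 413; a·d/n = 104·161/413 = 40.5424; b·c/n = 48·100/413 = 11.6223
OR_MH = (56.3286 + 75.5737 + 40.5424) / (8.5383 + 11.8668 + 11.6223) = 172.4447 / 32.0274 = 5.38429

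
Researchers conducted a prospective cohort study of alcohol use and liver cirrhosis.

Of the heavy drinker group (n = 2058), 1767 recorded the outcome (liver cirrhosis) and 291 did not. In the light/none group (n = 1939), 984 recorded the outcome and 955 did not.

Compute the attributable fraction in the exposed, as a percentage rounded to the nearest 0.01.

From the description: a = 1767, b = 291, c = 984, d = 955.
Risk in exposed = 1767/2058 = 0.85860; risk in unexposed = 984/1939 = 0.50748.
RR = 0.85860/0.50748 = 1.69190
AR% = (RR − 1)/RR × 100 = (1.69190 − 1)/1.69190 × 100 = 40.8947%

40.89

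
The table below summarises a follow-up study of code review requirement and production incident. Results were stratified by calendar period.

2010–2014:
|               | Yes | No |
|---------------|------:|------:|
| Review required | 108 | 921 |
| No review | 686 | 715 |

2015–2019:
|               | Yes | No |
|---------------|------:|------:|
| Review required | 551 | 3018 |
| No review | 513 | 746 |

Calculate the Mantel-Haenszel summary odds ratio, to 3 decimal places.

OR_MH = Σ(aᵢdᵢ/nᵢ) / Σ(bᵢcᵢ/nᵢ), where nᵢ is the stratum total.
Stratum 1 (2010–2014): n = 2430; a·d/n = 108·715/2430 = 31.7778; b·c/n = 921·686/2430 = 260.0025
Stratum 2 (2015–2019): n = 4828; a·d/n = 551·746/4828 = 85.1379; b·c/n = 3018·513/4828 = 320.6781
OR_MH = (31.7778 + 85.1379) / (260.0025 + 320.6781) = 116.9157 / 580.6806 = 0.20134

0.201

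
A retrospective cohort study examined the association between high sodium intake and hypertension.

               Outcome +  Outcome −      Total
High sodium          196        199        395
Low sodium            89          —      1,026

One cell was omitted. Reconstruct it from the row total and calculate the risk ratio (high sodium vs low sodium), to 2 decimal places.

5.72

The missing cell is in the unexposed row: 1026 − 89 = 937.
So a = 196, b = 199, c = 89, d = 937.
RR = [a/(a+b)] / [c/(c+d)] = (196/395) / (89/1026) = 0.49620/0.08674 = 5.72027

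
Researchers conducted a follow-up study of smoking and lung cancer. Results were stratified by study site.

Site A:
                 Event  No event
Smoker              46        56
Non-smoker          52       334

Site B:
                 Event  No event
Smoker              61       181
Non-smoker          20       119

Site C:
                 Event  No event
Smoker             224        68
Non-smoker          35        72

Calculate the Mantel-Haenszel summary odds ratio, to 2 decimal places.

OR_MH = Σ(aᵢdᵢ/nᵢ) / Σ(bᵢcᵢ/nᵢ), where nᵢ is the stratum total.
Stratum 1 (Site A): n = 488; a·d/n = 46·334/488 = 31.4836; b·c/n = 56·52/488 = 5.9672
Stratum 2 (Site B): n = 381; a·d/n = 61·119/381 = 19.0525; b·c/n = 181·20/381 = 9.5013
Stratum 3 (Site C): n = 399; a·d/n = 224·72/399 = 40.4211; b·c/n = 68·35/399 = 5.9649
OR_MH = (31.4836 + 19.0525 + 40.4211) / (5.9672 + 9.5013 + 5.9649) = 90.9572 / 21.4334 = 4.24370

4.24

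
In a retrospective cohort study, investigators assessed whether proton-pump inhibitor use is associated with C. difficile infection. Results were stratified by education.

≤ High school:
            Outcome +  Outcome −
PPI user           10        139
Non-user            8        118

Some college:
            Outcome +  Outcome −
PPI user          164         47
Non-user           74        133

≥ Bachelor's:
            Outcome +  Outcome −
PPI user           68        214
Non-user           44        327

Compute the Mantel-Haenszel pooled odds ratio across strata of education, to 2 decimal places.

3.38

OR_MH = Σ(aᵢdᵢ/nᵢ) / Σ(bᵢcᵢ/nᵢ), where nᵢ is the stratum total.
Stratum 1 (≤ High school): n = 275; a·d/n = 10·118/275 = 4.2909; b·c/n = 139·8/275 = 4.0436
Stratum 2 (Some college): n = 418; a·d/n = 164·133/418 = 52.1818; b·c/n = 47·74/418 = 8.3206
Stratum 3 (≥ Bachelor's): n = 653; a·d/n = 68·327/653 = 34.0521; b·c/n = 214·44/653 = 14.4196
OR_MH = (4.2909 + 52.1818 + 34.0521) / (4.0436 + 8.3206 + 14.4196) = 90.5248 / 26.7838 = 3.37983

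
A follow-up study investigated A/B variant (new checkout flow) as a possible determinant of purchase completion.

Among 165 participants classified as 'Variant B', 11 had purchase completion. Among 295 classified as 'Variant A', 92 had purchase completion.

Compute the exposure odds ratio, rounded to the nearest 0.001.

0.158

From the description: a = 11, b = 154, c = 92, d = 203.
OR = (a·d)/(b·c) = (11 × 203) / (154 × 92) = 2233 / 14168 = 0.15761
Exposure is associated with lower odds of purchase completion (OR = 0.16 < 1).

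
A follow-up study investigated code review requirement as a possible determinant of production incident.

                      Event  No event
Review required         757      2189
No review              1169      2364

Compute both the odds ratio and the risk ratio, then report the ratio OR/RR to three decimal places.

0.901

Cells: a = 757, b = 2189, c = 1169, d = 2364.
OR = (757·2364)/(2189·1169) = 1789548/2558941 = 0.69933
Risk in exposed = 757/2946 = 0.25696; risk in unexposed = 1169/3533 = 0.33088; RR = 0.77659
OR/RR = 0.69933 / 0.77659 = 0.90051
The outcome is not rare, so the OR lies further from 1 than the RR.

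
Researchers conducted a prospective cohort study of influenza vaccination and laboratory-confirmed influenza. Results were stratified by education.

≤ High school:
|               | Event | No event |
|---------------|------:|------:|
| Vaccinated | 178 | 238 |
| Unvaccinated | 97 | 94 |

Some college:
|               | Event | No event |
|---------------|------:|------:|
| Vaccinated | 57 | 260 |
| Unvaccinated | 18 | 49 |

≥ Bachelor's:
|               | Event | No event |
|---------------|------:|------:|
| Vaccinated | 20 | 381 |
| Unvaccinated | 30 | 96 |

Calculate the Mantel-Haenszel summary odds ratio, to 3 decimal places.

OR_MH = Σ(aᵢdᵢ/nᵢ) / Σ(bᵢcᵢ/nᵢ), where nᵢ is the stratum total.
Stratum 1 (≤ High school): n = 607; a·d/n = 178·94/607 = 27.5651; b·c/n = 238·97/607 = 38.0329
Stratum 2 (Some college): n = 384; a·d/n = 57·49/384 = 7.2734; b·c/n = 260·18/384 = 12.1875
Stratum 3 (≥ Bachelor's): n = 527; a·d/n = 20·96/527 = 3.6433; b·c/n = 381·30/527 = 21.6888
OR_MH = (27.5651 + 7.2734 + 3.6433) / (38.0329 + 12.1875 + 21.6888) = 38.4818 / 71.9093 = 0.53514

0.535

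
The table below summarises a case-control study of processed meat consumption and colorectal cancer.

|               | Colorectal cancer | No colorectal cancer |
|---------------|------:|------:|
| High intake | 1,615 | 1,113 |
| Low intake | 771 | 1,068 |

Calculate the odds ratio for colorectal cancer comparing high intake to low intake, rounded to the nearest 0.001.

Cells: a = 1615, b = 1113, c = 771, d = 1068.
OR = (a·d)/(b·c) = (1615 × 1068) / (1113 × 771) = 1724820 / 858123 = 2.00999
The odds of colorectal cancer are about 2.01 times as high in the high intake group.

2.010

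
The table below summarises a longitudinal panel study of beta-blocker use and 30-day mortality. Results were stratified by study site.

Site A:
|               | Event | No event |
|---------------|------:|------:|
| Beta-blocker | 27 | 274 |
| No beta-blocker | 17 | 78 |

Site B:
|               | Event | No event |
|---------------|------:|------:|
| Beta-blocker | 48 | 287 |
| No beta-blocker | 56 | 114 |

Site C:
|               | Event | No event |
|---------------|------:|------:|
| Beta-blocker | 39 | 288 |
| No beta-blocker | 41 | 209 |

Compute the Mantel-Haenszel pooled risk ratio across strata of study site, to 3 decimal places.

0.539

RR_MH = Σ(aᵢ·n₀ᵢ/nᵢ) / Σ(cᵢ·n₁ᵢ/nᵢ), with n₁ᵢ = aᵢ+bᵢ (exposed), n₀ᵢ = cᵢ+dᵢ (unexposed), nᵢ = n₁ᵢ+n₀ᵢ.
Stratum 1 (Site A): n₁ = 301, n₀ = 95, n = 396; a·n₀/n = 27·95/396 = 6.4773; c·n₁/n = 17·301/396 = 12.9217
Stratum 2 (Site B): n₁ = 335, n₀ = 170, n = 505; a·n₀/n = 48·170/505 = 16.1584; c·n₁/n = 56·335/505 = 37.1485
Stratum 3 (Site C): n₁ = 327, n₀ = 250, n = 577; a·n₀/n = 39·250/577 = 16.8977; c·n₁/n = 41·327/577 = 23.2357
RR_MH = (6.4773 + 16.1584 + 16.8977) / (12.9217 + 37.1485 + 23.2357) = 39.5334 / 73.3059 = 0.53929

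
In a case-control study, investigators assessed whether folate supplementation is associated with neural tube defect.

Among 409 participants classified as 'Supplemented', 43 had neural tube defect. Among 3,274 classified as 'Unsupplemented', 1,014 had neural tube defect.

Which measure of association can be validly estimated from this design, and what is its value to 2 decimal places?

From the description: a = 43, b = 366, c = 1014, d = 2260.
This is a case-control study: participants were sampled on outcome status, so risks in the source population cannot be estimated directly — relative risk is not valid here. The odds ratio is the appropriate measure.
OR = (a·d)/(b·c) = (43 × 2260) / (366 × 1014) = 97180 / 371124 = 0.26185

0.26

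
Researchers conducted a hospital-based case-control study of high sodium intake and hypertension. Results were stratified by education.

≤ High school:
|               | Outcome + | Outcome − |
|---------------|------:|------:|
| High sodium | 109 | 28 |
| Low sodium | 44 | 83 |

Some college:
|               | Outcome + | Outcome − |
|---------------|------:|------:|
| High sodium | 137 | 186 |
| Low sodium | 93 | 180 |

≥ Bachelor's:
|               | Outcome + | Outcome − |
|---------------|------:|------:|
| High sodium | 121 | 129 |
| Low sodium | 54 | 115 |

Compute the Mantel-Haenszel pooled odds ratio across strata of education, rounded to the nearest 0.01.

OR_MH = Σ(aᵢdᵢ/nᵢ) / Σ(bᵢcᵢ/nᵢ), where nᵢ is the stratum total.
Stratum 1 (≤ High school): n = 264; a·d/n = 109·83/264 = 34.2689; b·c/n = 28·44/264 = 4.6667
Stratum 2 (Some college): n = 596; a·d/n = 137·180/596 = 41.3758; b·c/n = 186·93/596 = 29.0235
Stratum 3 (≥ Bachelor's): n = 419; a·d/n = 121·115/419 = 33.2100; b·c/n = 129·54/419 = 16.6253
OR_MH = (34.2689 + 41.3758 + 33.2100) / (4.6667 + 29.0235 + 16.6253) = 108.8548 / 50.3155 = 2.16345

2.16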